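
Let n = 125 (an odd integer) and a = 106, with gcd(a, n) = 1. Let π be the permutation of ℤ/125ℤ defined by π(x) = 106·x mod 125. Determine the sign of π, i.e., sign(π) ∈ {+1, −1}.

+1

Start at x=46: 46 → 1 → 106 → 111 → 16 → 71 → 26 → … (one orbit).
The orbit structure of x ↦ 106x mod 125: 13 orbits of sizes [25, 25, 25, 25, 5, 5, 5, 5, 1, 1, 1, 1, 1].
125 − 13 = 112 transpositions; sign(π) = (−1)^112 = +1.
Via Zolotarev, sign(π_{106}) = (106|125) = +1.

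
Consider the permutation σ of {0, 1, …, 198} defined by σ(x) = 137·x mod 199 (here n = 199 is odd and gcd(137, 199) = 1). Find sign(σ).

Orbit of 136 under x↦137x: [136, 125, 11, 114, 96, 18, 78]… (length divides ord_199(137)).
Cycle type of π: 22×9 + 1; total 10 cycles.
199 − 10 = 189 transpositions; sign(π) = (−1)^189 = -1.

-1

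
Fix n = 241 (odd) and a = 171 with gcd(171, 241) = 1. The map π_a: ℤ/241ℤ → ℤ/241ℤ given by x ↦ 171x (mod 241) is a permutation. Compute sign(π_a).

Start at x=92: 92 → 67 → 130 → 58 → 37 → 61 → 68 → … (one orbit).
π_171 has 2 disjoint cycles with lengths [240, 1] on {0,…,240}.
2 cycles on 241: each ℓ→(−1)^(ℓ−1), product (−1)^239 = -1.

-1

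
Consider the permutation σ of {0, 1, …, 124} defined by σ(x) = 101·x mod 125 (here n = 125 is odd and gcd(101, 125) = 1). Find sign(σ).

+1

Orbit of 76 under x↦101x: [76, 51, 26, 1, 101]… (length divides ord_125(101)).
Cycle type of π: 5×20 + 1×25; total 45 cycles.
125 − 45 = 80 transpositions; sign(π) = (−1)^80 = +1.
Check: (101/125) = +1 by Zolotarev.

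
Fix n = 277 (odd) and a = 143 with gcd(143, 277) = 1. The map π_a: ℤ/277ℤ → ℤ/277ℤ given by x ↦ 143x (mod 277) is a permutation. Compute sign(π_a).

-1

Trace 255: π^k(255) = [255, 178, 247, 142, 85, 244, 267] for k=0..6.
Cycle type of π: 276 + 1; total 2 cycles.
2 cycles on 277: each ℓ→(−1)^(ℓ−1), product (−1)^275 = -1.
Via Zolotarev, sign(π_{143}) = (143|277) = -1.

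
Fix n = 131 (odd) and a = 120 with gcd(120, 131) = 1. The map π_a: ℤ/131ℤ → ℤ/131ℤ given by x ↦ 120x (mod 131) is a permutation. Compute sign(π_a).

Start at x=95: 95 → 3 → 98 → 101 → 68 → 38 → 106 → … (one orbit).
π_120 has 2 disjoint cycles with lengths [130, 1] on {0,…,130}.
With 2 cycles on 131 points, sign = (−1)^{131−2} = -1.

-1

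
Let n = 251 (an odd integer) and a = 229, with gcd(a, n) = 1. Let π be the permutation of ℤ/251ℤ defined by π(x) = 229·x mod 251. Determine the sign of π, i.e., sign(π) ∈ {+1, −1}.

Start at x=211: 211 → 127 → 218 → 224 → 92 → 235 → 101 → … (one orbit).
Cycle lengths of π_229 on ℤ/251ℤ: [250, 1]; 2 cycles in total.
With 2 cycles on 251 points, sign = (−1)^{251−2} = -1.
Check: (229/251) = -1 by Zolotarev.

-1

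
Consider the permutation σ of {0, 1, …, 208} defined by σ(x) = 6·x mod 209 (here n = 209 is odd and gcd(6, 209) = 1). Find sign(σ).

Start at x=24: 24 → 144 → 28 → 168 → 172 → 196 → 131 → … (one orbit).
Decompose π into cycles: lengths [90, 90, 10, 9, 9, 1] (6 cycles, including the fixed point 0).
Σ(ℓ_i−1) = 209−6 = 203; sign = (−1)^203 = -1.
(6|209)_J = -1 (Zolotarev's lemma cross-check).

-1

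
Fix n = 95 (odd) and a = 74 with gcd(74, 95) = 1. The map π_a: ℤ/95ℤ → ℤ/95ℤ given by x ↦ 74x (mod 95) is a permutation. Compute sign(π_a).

Trace 16: π^k(16) = [16, 44, 26, 24, 66, 39, 36] for k=0..6.
Cycle lengths of π_74 on ℤ/95ℤ: [18, 18, 18, 18, 9, 9, 2, 2, 1]; 9 cycles in total.
sign(π) = (−1)^{n − #cycles} = (−1)^{95−9} = (−1)^86 = +1.

+1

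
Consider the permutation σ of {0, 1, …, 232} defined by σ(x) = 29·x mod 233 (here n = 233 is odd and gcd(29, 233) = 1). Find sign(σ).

Trace 76: π^k(76) = [76, 107, 74, 49, 23, 201, 4] for k=0..6.
The orbit structure of x ↦ 29x mod 233: 5 orbits of sizes [58, 58, 58, 58, 1].
With 5 cycles on 233 points, sign = (−1)^{233−5} = +1.

+1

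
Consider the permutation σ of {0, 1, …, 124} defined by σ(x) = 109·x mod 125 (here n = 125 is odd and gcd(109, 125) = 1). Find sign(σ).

+1

Start at x=41: 41 → 94 → 121 → 64 → 101 → 9 → 106 → … (one orbit).
Cycle type of π: 50×2 + 10×2 + 2×2 + 1; total 7 cycles.
sign(π) = (−1)^{n − #cycles} = (−1)^{125−7} = (−1)^118 = +1.
(109|125)_J = +1 (Zolotarev's lemma cross-check).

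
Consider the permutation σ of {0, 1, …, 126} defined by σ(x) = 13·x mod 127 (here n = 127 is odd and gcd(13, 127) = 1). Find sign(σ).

+1

Start at x=117: 117 → 124 → 88 → 1 → 13 → 42 → 38 → … (one orbit).
Decompose π into cycles: lengths [63, 63, 1] (3 cycles, including the fixed point 0).
Σ(ℓ_i−1) = 127−3 = 124; sign = (−1)^124 = +1.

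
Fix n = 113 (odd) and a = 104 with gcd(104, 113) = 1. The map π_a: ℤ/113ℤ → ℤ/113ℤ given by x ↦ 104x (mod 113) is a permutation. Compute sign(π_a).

+1

Start at x=69: 69 → 57 → 52 → 97 → 31 → 60 → 25 → … (one orbit).
3 cycles of lengths [56, 56, 1].
Σ(ℓ_i−1) = 113−3 = 110; sign = (−1)^110 = +1.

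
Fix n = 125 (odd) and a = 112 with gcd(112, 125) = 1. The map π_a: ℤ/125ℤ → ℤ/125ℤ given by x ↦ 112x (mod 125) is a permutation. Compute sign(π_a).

Start at x=99: 99 → 88 → 106 → 122 → 39 → 118 → 91 → … (one orbit).
Cycle lengths of π_112 on ℤ/125ℤ: [100, 20, 4, 1]; 4 cycles in total.
With 4 cycles on 125 points, sign = (−1)^{125−4} = -1.
Check: (112/125) = -1 by Zolotarev.

-1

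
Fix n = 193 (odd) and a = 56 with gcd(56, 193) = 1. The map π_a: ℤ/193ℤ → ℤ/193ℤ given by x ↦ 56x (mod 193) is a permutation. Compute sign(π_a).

+1

Start at x=55: 55 → 185 → 131 → 2 → 112 → 96 → 165 → … (one orbit).
π_56 has 3 disjoint cycles with lengths [96, 96, 1] on {0,…,192}.
n − c = 193 − 3 = 190; sign = (−1)^190 = +1.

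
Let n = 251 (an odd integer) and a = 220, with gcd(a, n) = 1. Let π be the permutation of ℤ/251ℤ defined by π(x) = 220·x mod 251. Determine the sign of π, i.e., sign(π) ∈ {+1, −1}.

-1

Start at x=5: 5 → 96 → 36 → 139 → 209 → 47 → 49 → … (one orbit).
The orbit structure of x ↦ 220x mod 251: 2 orbits of sizes [250, 1].
251 − 2 = 249 transpositions; sign(π) = (−1)^249 = -1.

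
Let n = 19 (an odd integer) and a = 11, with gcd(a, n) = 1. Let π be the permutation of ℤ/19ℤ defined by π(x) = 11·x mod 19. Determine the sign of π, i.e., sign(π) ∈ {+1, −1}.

+1

Orbit of 1 under x↦11x: [1, 11, 7]… (length divides ord_19(11)).
Cycle lengths of π_11 on ℤ/19ℤ: [3, 3, 3, 3, 3, 3, 1]; 7 cycles in total.
n − c = 19 − 7 = 12; sign = (−1)^12 = +1.
Check: (11/19) = +1 by Zolotarev.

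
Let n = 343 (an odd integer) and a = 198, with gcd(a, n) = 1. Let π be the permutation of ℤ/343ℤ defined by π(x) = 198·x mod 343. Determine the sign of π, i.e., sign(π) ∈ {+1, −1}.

Trace 81: π^k(81) = [81, 260, 30, 109, 316, 142, 333] for k=0..6.
7 cycles of lengths [147, 147, 21, 21, 3, 3, 1].
Σ(ℓ_i−1) = 343−7 = 336; sign = (−1)^336 = +1.

+1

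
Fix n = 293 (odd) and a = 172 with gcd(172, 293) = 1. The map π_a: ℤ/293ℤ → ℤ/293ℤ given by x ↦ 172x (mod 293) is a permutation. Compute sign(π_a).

Trace 16: π^k(16) = [16, 115, 149, 137, 124, 232, 56] for k=0..6.
π_172 has 5 disjoint cycles with lengths [73, 73, 73, 73, 1] on {0,…,292}.
With 5 cycles on 293 points, sign = (−1)^{293−5} = +1.
(172|293)_J = +1 (Zolotarev's lemma cross-check).

+1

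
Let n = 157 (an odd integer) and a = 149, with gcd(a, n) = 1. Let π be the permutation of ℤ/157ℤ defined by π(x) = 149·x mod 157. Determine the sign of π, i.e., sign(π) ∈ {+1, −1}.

Start at x=7: 7 → 101 → 134 → 27 → 98 → 1 → 149 → … (one orbit).
Decompose π into cycles: lengths [52, 52, 52, 1] (4 cycles, including the fixed point 0).
157 − 4 = 153 transpositions; sign(π) = (−1)^153 = -1.
Via Zolotarev, sign(π_{149}) = (149|157) = -1.

-1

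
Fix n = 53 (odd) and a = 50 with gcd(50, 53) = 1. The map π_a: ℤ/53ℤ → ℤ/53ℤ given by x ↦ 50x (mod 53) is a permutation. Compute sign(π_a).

Start at x=27: 27 → 25 → 31 → 13 → 14 → 11 → 20 → … (one orbit).
2 cycles of lengths [52, 1].
sign(π) = (−1)^{n − #cycles} = (−1)^{53−2} = (−1)^51 = -1.
(50|53)_J = -1 (Zolotarev's lemma cross-check).

-1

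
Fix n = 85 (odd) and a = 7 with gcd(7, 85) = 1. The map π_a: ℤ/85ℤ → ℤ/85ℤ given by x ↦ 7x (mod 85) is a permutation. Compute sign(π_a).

+1

Orbit of 1 under x↦7x: [1, 7, 49, 3, 21, 62, 9]… (length divides ord_85(7)).
Cycle lengths of π_7 on ℤ/85ℤ: [16, 16, 16, 16, 16, 4, 1]; 7 cycles in total.
85 − 7 = 78 transpositions; sign(π) = (−1)^78 = +1.
Zolotarev: (7|85) = +1, matching the cycle-count sign.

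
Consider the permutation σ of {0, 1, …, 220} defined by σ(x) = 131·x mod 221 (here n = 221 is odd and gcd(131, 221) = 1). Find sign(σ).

-1

Start at x=66: 66 → 27 → 1 → 131 → 144 → 79 → 183 → … (one orbit).
26 cycles of lengths [16, 16, 16, 16, 16, 16, 16, 16, 16, 16, 16, 16, 16, 1, 1, 1, 1, 1, 1, 1, 1, 1, 1, 1, 1, 1].
With 26 cycles on 221 points, sign = (−1)^{221−26} = -1.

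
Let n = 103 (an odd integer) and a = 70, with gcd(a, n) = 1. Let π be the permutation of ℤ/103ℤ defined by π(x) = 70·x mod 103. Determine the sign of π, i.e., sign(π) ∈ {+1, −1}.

-1

Trace 72: π^k(72) = [72, 96, 25, 102, 33, 44, 93] for k=0..6.
Cycle type of π: 102 + 1; total 2 cycles.
n − c = 103 − 2 = 101; sign = (−1)^101 = -1.
The Jacobi symbol (70|103) = -1 (Zolotarev) agrees.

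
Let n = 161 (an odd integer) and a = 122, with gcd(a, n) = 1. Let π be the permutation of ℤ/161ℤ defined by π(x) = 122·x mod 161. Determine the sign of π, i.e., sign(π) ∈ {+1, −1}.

+1

Start at x=61: 61 → 36 → 45 → 16 → 20 → 25 → 152 → … (one orbit).
The orbit structure of x ↦ 122x mod 161: 5 orbits of sizes [66, 66, 22, 6, 1].
n − c = 161 − 5 = 156; sign = (−1)^156 = +1.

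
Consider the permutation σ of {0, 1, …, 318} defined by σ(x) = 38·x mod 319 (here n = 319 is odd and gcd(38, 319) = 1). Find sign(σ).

+1

Start at x=141: 141 → 254 → 82 → 245 → 59 → 9 → 23 → … (one orbit).
The orbit structure of x ↦ 38x mod 319: 9 orbits of sizes [70, 70, 70, 70, 14, 14, 5, 5, 1].
319 − 9 = 310 transpositions; sign(π) = (−1)^310 = +1.
Via Zolotarev, sign(π_{38}) = (38|319) = +1.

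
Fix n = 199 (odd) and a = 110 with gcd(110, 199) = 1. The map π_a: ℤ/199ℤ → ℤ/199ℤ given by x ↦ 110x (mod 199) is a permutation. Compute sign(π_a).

Orbit of 145 under x↦110x: [145, 30, 116, 24, 53, 59, 122]… (length divides ord_199(110)).
Decompose π into cycles: lengths [198, 1] (2 cycles, including the fixed point 0).
With 2 cycles on 199 points, sign = (−1)^{199−2} = -1.
Check: (110/199) = -1 by Zolotarev.

-1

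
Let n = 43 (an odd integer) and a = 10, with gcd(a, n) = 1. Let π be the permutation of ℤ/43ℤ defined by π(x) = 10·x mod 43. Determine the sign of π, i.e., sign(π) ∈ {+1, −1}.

Start at x=16: 16 → 31 → 9 → 4 → 40 → 13 → 1 → … (one orbit).
Cycle lengths of π_10 on ℤ/43ℤ: [21, 21, 1]; 3 cycles in total.
n − c = 43 − 3 = 40; sign = (−1)^40 = +1.
Zolotarev: (10|43) = +1, matching the cycle-count sign.

+1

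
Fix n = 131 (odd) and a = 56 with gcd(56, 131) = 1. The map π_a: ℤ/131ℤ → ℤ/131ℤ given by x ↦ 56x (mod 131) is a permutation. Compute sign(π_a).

-1

Trace 67: π^k(67) = [67, 84, 119, 114, 96, 5, 18] for k=0..6.
π_56 has 2 disjoint cycles with lengths [130, 1] on {0,…,130}.
Σ(ℓ_i−1) = 131−2 = 129; sign = (−1)^129 = -1.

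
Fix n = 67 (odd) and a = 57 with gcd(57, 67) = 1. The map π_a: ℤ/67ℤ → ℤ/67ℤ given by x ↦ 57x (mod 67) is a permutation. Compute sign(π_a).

Trace 17: π^k(17) = [17, 31, 25, 18, 21, 58, 23] for k=0..6.
Cycle type of π: 66 + 1; total 2 cycles.
n − c = 67 − 2 = 65; sign = (−1)^65 = -1.

-1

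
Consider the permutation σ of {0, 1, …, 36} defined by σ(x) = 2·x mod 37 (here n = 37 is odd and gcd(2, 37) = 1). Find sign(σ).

Trace 10: π^k(10) = [10, 20, 3, 6, 12, 24, 11] for k=0..6.
The orbit structure of x ↦ 2x mod 37: 2 orbits of sizes [36, 1].
With 2 cycles on 37 points, sign = (−1)^{37−2} = -1.

-1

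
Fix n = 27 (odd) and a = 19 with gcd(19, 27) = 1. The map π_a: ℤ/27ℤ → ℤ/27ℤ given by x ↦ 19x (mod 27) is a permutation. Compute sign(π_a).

Trace 19: π^k(19) = [19, 10, 1] for k=0..2.
The orbit structure of x ↦ 19x mod 27: 15 orbits of sizes [3, 3, 3, 3, 3, 3, 1, 1, 1, 1, 1, 1, 1, 1, 1].
15 cycles on 27: each ℓ→(−1)^(ℓ−1), product (−1)^12 = +1.

+1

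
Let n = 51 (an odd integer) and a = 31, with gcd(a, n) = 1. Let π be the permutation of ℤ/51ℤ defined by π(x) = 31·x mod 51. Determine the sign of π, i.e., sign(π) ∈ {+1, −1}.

-1

Trace 40: π^k(40) = [40, 16, 37, 25, 10, 4, 22] for k=0..6.
Cycle lengths of π_31 on ℤ/51ℤ: [16, 16, 16, 1, 1, 1]; 6 cycles in total.
sign(π) = (−1)^{n − #cycles} = (−1)^{51−6} = (−1)^45 = -1.
The Jacobi symbol (31|51) = -1 (Zolotarev) agrees.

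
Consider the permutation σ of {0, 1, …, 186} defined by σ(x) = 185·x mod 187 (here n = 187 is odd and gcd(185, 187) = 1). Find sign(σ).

+1

Orbit of 36 under x↦185x: [36, 115, 144, 86, 15, 157, 60]… (length divides ord_187(185)).
Cycle lengths of π_185 on ℤ/187ℤ: [40, 40, 40, 40, 8, 8, 5, 5, 1]; 9 cycles in total.
187 − 9 = 178 transpositions; sign(π) = (−1)^178 = +1.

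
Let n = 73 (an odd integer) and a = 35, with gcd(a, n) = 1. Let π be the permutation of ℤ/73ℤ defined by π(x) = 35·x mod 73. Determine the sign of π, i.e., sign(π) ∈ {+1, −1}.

+1

Start at x=1: 1 → 35 → 57 → 24 → 37 → 54 → 65 → … (one orbit).
Cycle lengths of π_35 on ℤ/73ℤ: [36, 36, 1]; 3 cycles in total.
sign(π) = (−1)^{n − #cycles} = (−1)^{73−3} = (−1)^70 = +1.
Via Zolotarev, sign(π_{35}) = (35|73) = +1.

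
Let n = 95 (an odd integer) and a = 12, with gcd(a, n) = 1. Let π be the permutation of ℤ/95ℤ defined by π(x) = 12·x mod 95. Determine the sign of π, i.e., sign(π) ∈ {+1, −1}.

+1

Start at x=1: 1 → 12 → 49 → 18 → 26 → 27 → 39 → … (one orbit).
The orbit structure of x ↦ 12x mod 95: 11 orbits of sizes [12, 12, 12, 12, 12, 12, 6, 6, 6, 4, 1].
With 11 cycles on 95 points, sign = (−1)^{95−11} = +1.
The Jacobi symbol (12|95) = +1 (Zolotarev) agrees.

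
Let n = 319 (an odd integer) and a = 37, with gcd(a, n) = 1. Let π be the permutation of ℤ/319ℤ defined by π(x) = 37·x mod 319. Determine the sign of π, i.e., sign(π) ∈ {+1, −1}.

-1

Start at x=36: 36 → 56 → 158 → 104 → 20 → 102 → 265 → … (one orbit).
Cycle lengths of π_37 on ℤ/319ℤ: [140, 140, 28, 5, 5, 1]; 6 cycles in total.
With 6 cycles on 319 points, sign = (−1)^{319−6} = -1.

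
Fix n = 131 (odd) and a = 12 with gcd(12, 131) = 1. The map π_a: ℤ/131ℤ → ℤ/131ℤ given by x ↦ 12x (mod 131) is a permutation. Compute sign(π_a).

+1

Orbit of 114 under x↦12x: [114, 58, 41, 99, 9, 108, 117]… (length divides ord_131(12)).
π_12 has 3 disjoint cycles with lengths [65, 65, 1] on {0,…,130}.
With 3 cycles on 131 points, sign = (−1)^{131−3} = +1.
Via Zolotarev, sign(π_{12}) = (12|131) = +1.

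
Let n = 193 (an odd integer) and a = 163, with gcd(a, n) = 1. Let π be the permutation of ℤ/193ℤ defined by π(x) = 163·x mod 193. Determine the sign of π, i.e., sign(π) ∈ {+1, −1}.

-1

Trace 139: π^k(139) = [139, 76, 36, 78, 169, 141, 16] for k=0..6.
2 cycles of lengths [192, 1].
2 cycles on 193: each ℓ→(−1)^(ℓ−1), product (−1)^191 = -1.
(163|193)_J = -1 (Zolotarev's lemma cross-check).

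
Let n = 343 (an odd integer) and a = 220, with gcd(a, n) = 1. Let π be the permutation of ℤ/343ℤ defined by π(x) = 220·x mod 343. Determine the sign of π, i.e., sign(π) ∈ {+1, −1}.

Start at x=278: 278 → 106 → 339 → 149 → 195 → 25 → 12 → … (one orbit).
π_220 has 4 disjoint cycles with lengths [294, 42, 6, 1] on {0,…,342}.
343 − 4 = 339 transpositions; sign(π) = (−1)^339 = -1.
Zolotarev: (220|343) = -1, matching the cycle-count sign.

-1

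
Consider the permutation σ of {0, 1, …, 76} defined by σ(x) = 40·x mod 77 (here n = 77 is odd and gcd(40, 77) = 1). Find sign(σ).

+1

Start at x=52: 52 → 1 → 40 → 60 → 13 → 58 → 10 → … (one orbit).
Decompose π into cycles: lengths [30, 30, 10, 6, 1] (5 cycles, including the fixed point 0).
77 − 5 = 72 transpositions; sign(π) = (−1)^72 = +1.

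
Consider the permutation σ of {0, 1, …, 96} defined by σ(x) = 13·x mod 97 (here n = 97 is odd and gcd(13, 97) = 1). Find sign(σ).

Trace 20: π^k(20) = [20, 66, 82, 96, 84, 25, 34] for k=0..6.
Decompose π into cycles: lengths [96, 1] (2 cycles, including the fixed point 0).
With 2 cycles on 97 points, sign = (−1)^{97−2} = -1.
The Jacobi symbol (13|97) = -1 (Zolotarev) agrees.

-1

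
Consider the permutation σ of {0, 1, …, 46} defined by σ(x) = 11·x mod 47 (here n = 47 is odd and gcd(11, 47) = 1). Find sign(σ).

-1

Orbit of 39 under x↦11x: [39, 6, 19, 21, 43, 3, 33]… (length divides ord_47(11)).
π_11 has 2 disjoint cycles with lengths [46, 1] on {0,…,46}.
sign(π) = (−1)^{n − #cycles} = (−1)^{47−2} = (−1)^45 = -1.
Via Zolotarev, sign(π_{11}) = (11|47) = -1.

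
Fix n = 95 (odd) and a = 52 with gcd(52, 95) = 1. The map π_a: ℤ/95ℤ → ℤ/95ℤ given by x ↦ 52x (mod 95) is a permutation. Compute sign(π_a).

Start at x=24: 24 → 13 → 11 → 2 → 9 → 88 → 16 → … (one orbit).
The orbit structure of x ↦ 52x mod 95: 5 orbits of sizes [36, 36, 18, 4, 1].
Σ(ℓ_i−1) = 95−5 = 90; sign = (−1)^90 = +1.

+1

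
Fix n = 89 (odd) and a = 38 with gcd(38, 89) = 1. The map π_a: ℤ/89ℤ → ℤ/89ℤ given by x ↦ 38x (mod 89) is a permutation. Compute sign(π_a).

Start at x=50: 50 → 31 → 21 → 86 → 64 → 29 → 34 → … (one orbit).
Cycle type of π: 88 + 1; total 2 cycles.
n − c = 89 − 2 = 87; sign = (−1)^87 = -1.
(38|89)_J = -1 (Zolotarev's lemma cross-check).

-1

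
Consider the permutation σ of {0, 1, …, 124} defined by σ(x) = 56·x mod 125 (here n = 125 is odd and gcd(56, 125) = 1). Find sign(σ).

+1

Orbit of 106 under x↦56x: [106, 61, 41, 46, 76, 6, 86]… (length divides ord_125(56)).
The orbit structure of x ↦ 56x mod 125: 13 orbits of sizes [25, 25, 25, 25, 5, 5, 5, 5, 1, 1, 1, 1, 1].
sign(π) = (−1)^{n − #cycles} = (−1)^{125−13} = (−1)^112 = +1.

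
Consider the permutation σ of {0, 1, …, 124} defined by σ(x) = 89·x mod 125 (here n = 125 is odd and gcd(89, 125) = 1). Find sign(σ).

Orbit of 4 under x↦89x: [4, 106, 59, 1, 89, 46, 94]… (length divides ord_125(89)).
7 cycles of lengths [50, 50, 10, 10, 2, 2, 1].
Σ(ℓ_i−1) = 125−7 = 118; sign = (−1)^118 = +1.
Check: (89/125) = +1 by Zolotarev.

+1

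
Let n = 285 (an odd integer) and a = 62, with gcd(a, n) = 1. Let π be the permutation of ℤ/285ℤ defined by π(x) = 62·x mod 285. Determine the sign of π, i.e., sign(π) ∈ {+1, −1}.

Orbit of 199 under x↦62x: [199, 83, 16, 137, 229, 233, 196]… (length divides ord_285(62)).
Cycle lengths of π_62 on ℤ/285ℤ: [36, 36, 36, 36, 36, 36, 18, 18, 9, 9, 4, 4, 4, 2, 1]; 15 cycles in total.
15 cycles on 285: each ℓ→(−1)^(ℓ−1), product (−1)^270 = +1.
Check: (62/285) = +1 by Zolotarev.

+1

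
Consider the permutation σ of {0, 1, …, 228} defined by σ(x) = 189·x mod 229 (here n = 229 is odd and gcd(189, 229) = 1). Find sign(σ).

-1

Trace 106: π^k(106) = [106, 111, 140, 125, 38, 83, 115] for k=0..6.
The orbit structure of x ↦ 189x mod 229: 2 orbits of sizes [228, 1].
229 − 2 = 227 transpositions; sign(π) = (−1)^227 = -1.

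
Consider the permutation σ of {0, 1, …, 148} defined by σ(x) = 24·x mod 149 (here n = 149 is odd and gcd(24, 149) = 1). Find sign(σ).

+1

Orbit of 24 under x↦24x: [24, 129, 116, 102, 64, 46, 61]… (length divides ord_149(24)).
3 cycles of lengths [74, 74, 1].
n − c = 149 − 3 = 146; sign = (−1)^146 = +1.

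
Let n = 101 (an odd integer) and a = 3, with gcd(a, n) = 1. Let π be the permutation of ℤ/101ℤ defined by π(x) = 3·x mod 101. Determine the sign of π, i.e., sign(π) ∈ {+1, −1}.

-1

Orbit of 97 under x↦3x: [97, 89, 65, 94, 80, 38, 13]… (length divides ord_101(3)).
π_3 has 2 disjoint cycles with lengths [100, 1] on {0,…,100}.
2 cycles on 101: each ℓ→(−1)^(ℓ−1), product (−1)^99 = -1.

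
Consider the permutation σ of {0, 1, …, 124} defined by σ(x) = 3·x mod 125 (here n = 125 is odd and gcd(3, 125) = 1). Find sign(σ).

-1

Trace 122: π^k(122) = [122, 116, 98, 44, 7, 21, 63] for k=0..6.
Cycle lengths of π_3 on ℤ/125ℤ: [100, 20, 4, 1]; 4 cycles in total.
n − c = 125 − 4 = 121; sign = (−1)^121 = -1.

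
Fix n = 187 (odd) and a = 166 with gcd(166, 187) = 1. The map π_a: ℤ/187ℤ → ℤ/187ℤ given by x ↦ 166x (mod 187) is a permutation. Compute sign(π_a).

Orbit of 1 under x↦166x: [1, 166, 67, 89]… (length divides ord_187(166)).
Cycle lengths of π_166 on ℤ/187ℤ: [4, 4, 4, 4, 4, 4, 4, 4, 4, 4, 4, 4, 4, 4, 4, 4, 4, 4, 4, 4, 4, 4, 4, 4, 4, 4, 4, 4, 4, 4, 4, 4, 4, 4, 4, 4, 4, 4, 4, 4, 4, 4, 4, 4, 1, 1, 1, 1, 1, 1, 1, 1, 1, 1, 1]; 55 cycles in total.
55 cycles on 187: each ℓ→(−1)^(ℓ−1), product (−1)^132 = +1.
Zolotarev: (166|187) = +1, matching the cycle-count sign.

+1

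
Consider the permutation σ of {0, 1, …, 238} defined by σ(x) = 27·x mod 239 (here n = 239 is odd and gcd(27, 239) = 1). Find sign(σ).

+1

Trace 75: π^k(75) = [75, 113, 183, 161, 45, 20, 62] for k=0..6.
The orbit structure of x ↦ 27x mod 239: 3 orbits of sizes [119, 119, 1].
sign(π) = (−1)^{n − #cycles} = (−1)^{239−3} = (−1)^236 = +1.
Zolotarev: (27|239) = +1, matching the cycle-count sign.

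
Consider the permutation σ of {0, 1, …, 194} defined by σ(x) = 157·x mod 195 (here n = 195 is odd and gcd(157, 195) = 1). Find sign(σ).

Orbit of 1 under x↦157x: [1, 157, 79, 118]… (length divides ord_195(157)).
Cycle lengths of π_157 on ℤ/195ℤ: [4, 4, 4, 4, 4, 4, 4, 4, 4, 4, 4, 4, 4, 4, 4, 4, 4, 4, 4, 4, 4, 4, 4, 4, 4, 4, 4, 4, 4, 4, 4, 4, 4, 4, 4, 4, 4, 4, 4, 1, 1, 1, 1, 1, 1, 1, 1, 1, 1, 1, 1, 1, 1, 1, 1, 1, 1, 1, 1, 1, 1, 1, 1, 1, 1, 1, 1, 1, 1, 1, 1, 1, 1, 1, 1, 1, 1, 1]; 78 cycles in total.
195 − 78 = 117 transpositions; sign(π) = (−1)^117 = -1.

-1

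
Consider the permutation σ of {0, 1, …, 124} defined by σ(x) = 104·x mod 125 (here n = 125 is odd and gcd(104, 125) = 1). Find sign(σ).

Trace 31: π^k(31) = [31, 99, 46, 34, 36, 119, 1] for k=0..6.
Cycle type of π: 50×2 + 10×2 + 2×2 + 1; total 7 cycles.
sign(π) = (−1)^{n − #cycles} = (−1)^{125−7} = (−1)^118 = +1.
Zolotarev: (104|125) = +1, matching the cycle-count sign.

+1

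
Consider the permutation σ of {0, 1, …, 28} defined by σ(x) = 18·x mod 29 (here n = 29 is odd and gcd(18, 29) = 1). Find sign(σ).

Orbit of 12 under x↦18x: [12, 13, 2, 7, 10, 6, 21]… (length divides ord_29(18)).
Cycle type of π: 28 + 1; total 2 cycles.
Σ(ℓ_i−1) = 29−2 = 27; sign = (−1)^27 = -1.

-1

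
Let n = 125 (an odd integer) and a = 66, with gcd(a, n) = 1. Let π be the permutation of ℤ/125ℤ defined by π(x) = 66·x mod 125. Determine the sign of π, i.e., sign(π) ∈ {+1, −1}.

+1

Trace 56: π^k(56) = [56, 71, 61, 26, 91, 6, 21] for k=0..6.
Cycle lengths of π_66 on ℤ/125ℤ: [25, 25, 25, 25, 5, 5, 5, 5, 1, 1, 1, 1, 1]; 13 cycles in total.
sign(π) = (−1)^{n − #cycles} = (−1)^{125−13} = (−1)^112 = +1.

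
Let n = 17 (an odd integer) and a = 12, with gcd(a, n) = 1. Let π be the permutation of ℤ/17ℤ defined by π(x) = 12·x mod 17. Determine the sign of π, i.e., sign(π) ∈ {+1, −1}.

Orbit of 3 under x↦12x: [3, 2, 7, 16, 5, 9, 6]… (length divides ord_17(12)).
Cycle type of π: 16 + 1; total 2 cycles.
17 − 2 = 15 transpositions; sign(π) = (−1)^15 = -1.
Zolotarev: (12|17) = -1, matching the cycle-count sign.

-1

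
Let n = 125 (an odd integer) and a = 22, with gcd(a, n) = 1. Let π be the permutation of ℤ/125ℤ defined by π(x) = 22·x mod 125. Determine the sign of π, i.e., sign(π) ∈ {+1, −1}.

-1

Start at x=69: 69 → 18 → 21 → 87 → 39 → 108 → 1 → … (one orbit).
Decompose π into cycles: lengths [100, 20, 4, 1] (4 cycles, including the fixed point 0).
Σ(ℓ_i−1) = 125−4 = 121; sign = (−1)^121 = -1.
The Jacobi symbol (22|125) = -1 (Zolotarev) agrees.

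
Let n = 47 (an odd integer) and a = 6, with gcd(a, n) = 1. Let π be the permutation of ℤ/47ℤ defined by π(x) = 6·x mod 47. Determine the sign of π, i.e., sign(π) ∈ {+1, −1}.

+1

Trace 3: π^k(3) = [3, 18, 14, 37, 34, 16, 2] for k=0..6.
π_6 has 3 disjoint cycles with lengths [23, 23, 1] on {0,…,46}.
sign(π) = (−1)^{n − #cycles} = (−1)^{47−3} = (−1)^44 = +1.
Check: (6/47) = +1 by Zolotarev.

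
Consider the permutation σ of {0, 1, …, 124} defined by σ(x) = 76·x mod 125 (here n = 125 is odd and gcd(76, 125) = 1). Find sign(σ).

+1

Trace 101: π^k(101) = [101, 51, 1, 76, 26] for k=0..4.
Cycle lengths of π_76 on ℤ/125ℤ: [5, 5, 5, 5, 5, 5, 5, 5, 5, 5, 5, 5, 5, 5, 5, 5, 5, 5, 5, 5, 1, 1, 1, 1, 1, 1, 1, 1, 1, 1, 1, 1, 1, 1, 1, 1, 1, 1, 1, 1, 1, 1, 1, 1, 1]; 45 cycles in total.
sign(π) = (−1)^{n − #cycles} = (−1)^{125−45} = (−1)^80 = +1.
Check: (76/125) = +1 by Zolotarev.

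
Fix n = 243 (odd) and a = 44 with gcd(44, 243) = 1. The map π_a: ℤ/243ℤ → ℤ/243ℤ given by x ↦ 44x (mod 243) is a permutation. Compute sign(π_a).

Start at x=134: 134 → 64 → 143 → 217 → 71 → 208 → 161 → … (one orbit).
Cycle type of π: 54×3 + 18×3 + 6×3 + 2×4 + 1; total 14 cycles.
n − c = 243 − 14 = 229; sign = (−1)^229 = -1.
Via Zolotarev, sign(π_{44}) = (44|243) = -1.

-1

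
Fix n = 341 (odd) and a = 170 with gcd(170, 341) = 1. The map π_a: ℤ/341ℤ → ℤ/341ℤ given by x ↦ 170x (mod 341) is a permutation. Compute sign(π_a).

-1

Start at x=64: 64 → 309 → 16 → 333 → 4 → 339 → 1 → … (one orbit).
36 cycles of lengths [10, 10, 10, 10, 10, 10, 10, 10, 10, 10, 10, 10, 10, 10, 10, 10, 10, 10, 10, 10, 10, 10, 10, 10, 10, 10, 10, 10, 10, 10, 10, 10, 10, 5, 5, 1].
sign(π) = (−1)^{n − #cycles} = (−1)^{341−36} = (−1)^305 = -1.
Check: (170/341) = -1 by Zolotarev.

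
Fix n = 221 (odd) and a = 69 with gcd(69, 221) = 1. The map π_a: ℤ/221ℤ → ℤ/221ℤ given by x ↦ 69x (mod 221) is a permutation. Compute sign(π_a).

Trace 1: π^k(1) = [1, 69, 120, 103, 35, 205] for k=0..5.
π_69 has 51 disjoint cycles with lengths [6, 6, 6, 6, 6, 6, 6, 6, 6, 6, 6, 6, 6, 6, 6, 6, 6, 6, 6, 6, 6, 6, 6, 6, 6, 6, 6, 6, 6, 6, 6, 6, 6, 6, 1, 1, 1, 1, 1, 1, 1, 1, 1, 1, 1, 1, 1, 1, 1, 1, 1] on {0,…,220}.
sign(π) = (−1)^{n − #cycles} = (−1)^{221−51} = (−1)^170 = +1.
The Jacobi symbol (69|221) = +1 (Zolotarev) agrees.

+1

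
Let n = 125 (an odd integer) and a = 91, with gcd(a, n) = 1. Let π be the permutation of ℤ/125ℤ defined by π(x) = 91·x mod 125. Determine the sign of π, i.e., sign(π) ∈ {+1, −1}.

+1

Start at x=51: 51 → 16 → 81 → 121 → 11 → 1 → 91 → … (one orbit).
π_91 has 13 disjoint cycles with lengths [25, 25, 25, 25, 5, 5, 5, 5, 1, 1, 1, 1, 1] on {0,…,124}.
Σ(ℓ_i−1) = 125−13 = 112; sign = (−1)^112 = +1.
Zolotarev: (91|125) = +1, matching the cycle-count sign.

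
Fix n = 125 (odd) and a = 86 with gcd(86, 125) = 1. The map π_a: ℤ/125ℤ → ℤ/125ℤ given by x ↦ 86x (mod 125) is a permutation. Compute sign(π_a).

+1

Orbit of 116 under x↦86x: [116, 101, 61, 121, 31, 41, 26]… (length divides ord_125(86)).
13 cycles of lengths [25, 25, 25, 25, 5, 5, 5, 5, 1, 1, 1, 1, 1].
With 13 cycles on 125 points, sign = (−1)^{125−13} = +1.
Zolotarev: (86|125) = +1, matching the cycle-count sign.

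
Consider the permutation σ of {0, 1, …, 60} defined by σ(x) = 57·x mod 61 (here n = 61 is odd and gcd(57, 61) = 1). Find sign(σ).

+1

Trace 22: π^k(22) = [22, 34, 47, 56, 20, 42, 15] for k=0..6.
Cycle lengths of π_57 on ℤ/61ℤ: [15, 15, 15, 15, 1]; 5 cycles in total.
With 5 cycles on 61 points, sign = (−1)^{61−5} = +1.
Zolotarev: (57|61) = +1, matching the cycle-count sign.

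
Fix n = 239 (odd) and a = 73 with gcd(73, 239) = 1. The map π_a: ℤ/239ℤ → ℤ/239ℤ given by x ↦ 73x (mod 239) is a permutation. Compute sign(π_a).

Start at x=128: 128 → 23 → 6 → 199 → 187 → 28 → 132 → … (one orbit).
8 cycles of lengths [34, 34, 34, 34, 34, 34, 34, 1].
8 cycles on 239: each ℓ→(−1)^(ℓ−1), product (−1)^231 = -1.
The Jacobi symbol (73|239) = -1 (Zolotarev) agrees.

-1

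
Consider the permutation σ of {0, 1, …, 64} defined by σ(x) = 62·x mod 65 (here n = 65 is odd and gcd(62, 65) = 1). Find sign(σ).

Start at x=43: 43 → 1 → 62 → 9 → 38 → 16 → 17 → … (one orbit).
π_62 has 8 disjoint cycles with lengths [12, 12, 12, 12, 6, 6, 4, 1] on {0,…,64}.
sign(π) = (−1)^{n − #cycles} = (−1)^{65−8} = (−1)^57 = -1.
(62|65)_J = -1 (Zolotarev's lemma cross-check).

-1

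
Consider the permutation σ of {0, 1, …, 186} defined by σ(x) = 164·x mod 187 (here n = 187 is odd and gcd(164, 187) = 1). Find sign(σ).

Orbit of 142 under x↦164x: [142, 100, 131, 166, 109, 111, 65]… (length divides ord_187(164)).
The orbit structure of x ↦ 164x mod 187: 17 orbits of sizes [16, 16, 16, 16, 16, 16, 16, 16, 16, 16, 16, 2, 2, 2, 2, 2, 1].
Σ(ℓ_i−1) = 187−17 = 170; sign = (−1)^170 = +1.

+1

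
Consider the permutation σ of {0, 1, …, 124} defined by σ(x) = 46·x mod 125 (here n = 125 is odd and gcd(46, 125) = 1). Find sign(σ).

+1

Trace 71: π^k(71) = [71, 16, 111, 106, 1, 46, 116] for k=0..6.
Decompose π into cycles: lengths [25, 25, 25, 25, 5, 5, 5, 5, 1, 1, 1, 1, 1] (13 cycles, including the fixed point 0).
sign(π) = (−1)^{n − #cycles} = (−1)^{125−13} = (−1)^112 = +1.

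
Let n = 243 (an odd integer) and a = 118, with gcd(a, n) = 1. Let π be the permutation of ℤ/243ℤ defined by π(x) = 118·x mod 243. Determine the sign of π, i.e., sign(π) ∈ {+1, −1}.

+1

Start at x=55: 55 → 172 → 127 → 163 → 37 → 235 → 28 → … (one orbit).
Cycle type of π: 27×6 + 9×6 + 3×6 + 1×9; total 27 cycles.
n − c = 243 − 27 = 216; sign = (−1)^216 = +1.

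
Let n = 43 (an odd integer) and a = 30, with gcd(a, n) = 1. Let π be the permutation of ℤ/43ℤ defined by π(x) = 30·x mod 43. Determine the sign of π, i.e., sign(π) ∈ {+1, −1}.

-1

Trace 16: π^k(16) = [16, 7, 38, 22, 15, 20, 41] for k=0..6.
2 cycles of lengths [42, 1].
n − c = 43 − 2 = 41; sign = (−1)^41 = -1.
Zolotarev: (30|43) = -1, matching the cycle-count sign.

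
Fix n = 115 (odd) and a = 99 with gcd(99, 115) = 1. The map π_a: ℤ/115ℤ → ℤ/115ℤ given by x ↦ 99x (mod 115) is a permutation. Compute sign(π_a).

Start at x=84: 84 → 36 → 114 → 16 → 89 → 71 → 14 → … (one orbit).
8 cycles of lengths [22, 22, 22, 22, 22, 2, 2, 1].
With 8 cycles on 115 points, sign = (−1)^{115−8} = -1.
Via Zolotarev, sign(π_{99}) = (99|115) = -1.

-1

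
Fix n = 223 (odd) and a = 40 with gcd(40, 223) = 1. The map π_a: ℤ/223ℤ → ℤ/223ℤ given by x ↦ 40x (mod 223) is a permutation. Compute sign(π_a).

Start at x=1: 1 → 40 → 39 → 222 → 183 → 184 → 1 (one orbit).
Decompose π into cycles: lengths [6, 6, 6, 6, 6, 6, 6, 6, 6, 6, 6, 6, 6, 6, 6, 6, 6, 6, 6, 6, 6, 6, 6, 6, 6, 6, 6, 6, 6, 6, 6, 6, 6, 6, 6, 6, 6, 1] (38 cycles, including the fixed point 0).
Σ(ℓ_i−1) = 223−38 = 185; sign = (−1)^185 = -1.

-1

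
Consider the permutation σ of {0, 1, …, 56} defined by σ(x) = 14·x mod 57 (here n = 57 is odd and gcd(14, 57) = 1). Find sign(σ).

Trace 56: π^k(56) = [56, 43, 32, 49, 2, 28, 50] for k=0..6.
Decompose π into cycles: lengths [18, 18, 18, 2, 1] (5 cycles, including the fixed point 0).
n − c = 57 − 5 = 52; sign = (−1)^52 = +1.
Zolotarev: (14|57) = +1, matching the cycle-count sign.

+1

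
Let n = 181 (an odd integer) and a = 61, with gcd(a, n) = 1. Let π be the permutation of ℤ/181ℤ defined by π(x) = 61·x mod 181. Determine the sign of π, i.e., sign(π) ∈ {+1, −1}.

Trace 109: π^k(109) = [109, 133, 149, 39, 26, 138, 92] for k=0..6.
π_61 has 6 disjoint cycles with lengths [36, 36, 36, 36, 36, 1] on {0,…,180}.
Σ(ℓ_i−1) = 181−6 = 175; sign = (−1)^175 = -1.
Check: (61/181) = -1 by Zolotarev.

-1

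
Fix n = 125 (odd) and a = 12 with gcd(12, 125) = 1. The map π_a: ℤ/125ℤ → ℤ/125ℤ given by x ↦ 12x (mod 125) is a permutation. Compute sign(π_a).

-1

Start at x=124: 124 → 113 → 106 → 22 → 14 → 43 → 16 → … (one orbit).
The orbit structure of x ↦ 12x mod 125: 4 orbits of sizes [100, 20, 4, 1].
With 4 cycles on 125 points, sign = (−1)^{125−4} = -1.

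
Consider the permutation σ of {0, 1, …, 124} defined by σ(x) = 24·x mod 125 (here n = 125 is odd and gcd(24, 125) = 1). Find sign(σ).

Orbit of 26 under x↦24x: [26, 124, 101, 49, 51, 99, 1]… (length divides ord_125(24)).
Decompose π into cycles: lengths [10, 10, 10, 10, 10, 10, 10, 10, 10, 10, 2, 2, 2, 2, 2, 2, 2, 2, 2, 2, 2, 2, 1] (23 cycles, including the fixed point 0).
23 cycles on 125: each ℓ→(−1)^(ℓ−1), product (−1)^102 = +1.
(24|125)_J = +1 (Zolotarev's lemma cross-check).

+1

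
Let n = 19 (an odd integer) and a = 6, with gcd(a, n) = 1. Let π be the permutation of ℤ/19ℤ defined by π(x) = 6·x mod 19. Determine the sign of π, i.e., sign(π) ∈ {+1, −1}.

Trace 4: π^k(4) = [4, 5, 11, 9, 16, 1, 6] for k=0..6.
π_6 has 3 disjoint cycles with lengths [9, 9, 1] on {0,…,18}.
19 − 3 = 16 transpositions; sign(π) = (−1)^16 = +1.

+1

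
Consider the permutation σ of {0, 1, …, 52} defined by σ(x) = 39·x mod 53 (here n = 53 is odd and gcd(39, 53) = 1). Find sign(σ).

Start at x=3: 3 → 11 → 5 → 36 → 26 → 7 → 8 → … (one orbit).
Decompose π into cycles: lengths [52, 1] (2 cycles, including the fixed point 0).
2 cycles on 53: each ℓ→(−1)^(ℓ−1), product (−1)^51 = -1.
(39|53)_J = -1 (Zolotarev's lemma cross-check).

-1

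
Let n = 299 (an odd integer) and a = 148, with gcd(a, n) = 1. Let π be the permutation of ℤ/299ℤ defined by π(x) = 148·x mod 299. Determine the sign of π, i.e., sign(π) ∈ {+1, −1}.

Trace 148: π^k(148) = [148, 77, 34, 248, 226, 259, 60] for k=0..6.
Decompose π into cycles: lengths [44, 44, 44, 44, 44, 44, 22, 4, 4, 4, 1] (11 cycles, including the fixed point 0).
299 − 11 = 288 transpositions; sign(π) = (−1)^288 = +1.

+1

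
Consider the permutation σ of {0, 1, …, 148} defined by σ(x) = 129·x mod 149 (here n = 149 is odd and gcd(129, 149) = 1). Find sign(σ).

Start at x=37: 37 → 5 → 49 → 63 → 81 → 19 → 67 → … (one orbit).
Cycle type of π: 37×4 + 1; total 5 cycles.
Σ(ℓ_i−1) = 149−5 = 144; sign = (−1)^144 = +1.

+1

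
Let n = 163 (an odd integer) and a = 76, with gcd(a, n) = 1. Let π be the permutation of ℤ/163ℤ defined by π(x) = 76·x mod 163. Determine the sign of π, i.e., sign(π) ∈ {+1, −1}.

Start at x=91: 91 → 70 → 104 → 80 → 49 → 138 → 56 → … (one orbit).
π_76 has 2 disjoint cycles with lengths [162, 1] on {0,…,162}.
Σ(ℓ_i−1) = 163−2 = 161; sign = (−1)^161 = -1.

-1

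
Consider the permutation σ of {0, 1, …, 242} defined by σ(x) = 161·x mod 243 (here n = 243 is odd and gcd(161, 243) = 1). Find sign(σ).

Orbit of 1 under x↦161x: [1, 161, 163, 242, 82, 80]… (length divides ord_243(161)).
π_161 has 68 disjoint cycles with lengths [6, 6, 6, 6, 6, 6, 6, 6, 6, 6, 6, 6, 6, 6, 6, 6, 6, 6, 6, 6, 6, 6, 6, 6, 6, 6, 6, 2, 2, 2, 2, 2, 2, 2, 2, 2, 2, 2, 2, 2, 2, 2, 2, 2, 2, 2, 2, 2, 2, 2, 2, 2, 2, 2, 2, 2, 2, 2, 2, 2, 2, 2, 2, 2, 2, 2, 2, 1] on {0,…,242}.
With 68 cycles on 243 points, sign = (−1)^{243−68} = -1.

-1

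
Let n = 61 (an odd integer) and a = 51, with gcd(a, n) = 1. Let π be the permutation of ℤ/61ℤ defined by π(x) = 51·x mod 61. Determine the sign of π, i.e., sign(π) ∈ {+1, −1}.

-1

Trace 32: π^k(32) = [32, 46, 28, 25, 55, 60, 10] for k=0..6.
Cycle type of π: 60 + 1; total 2 cycles.
With 2 cycles on 61 points, sign = (−1)^{61−2} = -1.
Via Zolotarev, sign(π_{51}) = (51|61) = -1.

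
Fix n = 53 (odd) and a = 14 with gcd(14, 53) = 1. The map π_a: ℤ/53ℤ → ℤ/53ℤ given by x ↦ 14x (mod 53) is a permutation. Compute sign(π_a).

Orbit of 47 under x↦14x: [47, 22, 43, 19, 1, 14, 37]… (length divides ord_53(14)).
Decompose π into cycles: lengths [52, 1] (2 cycles, including the fixed point 0).
n − c = 53 − 2 = 51; sign = (−1)^51 = -1.
Check: (14/53) = -1 by Zolotarev.

-1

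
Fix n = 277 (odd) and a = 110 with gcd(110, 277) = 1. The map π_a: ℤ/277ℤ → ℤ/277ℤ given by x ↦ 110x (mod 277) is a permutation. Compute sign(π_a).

-1

Trace 133: π^k(133) = [133, 226, 207, 56, 66, 58, 9] for k=0..6.
π_110 has 2 disjoint cycles with lengths [276, 1] on {0,…,276}.
sign(π) = (−1)^{n − #cycles} = (−1)^{277−2} = (−1)^275 = -1.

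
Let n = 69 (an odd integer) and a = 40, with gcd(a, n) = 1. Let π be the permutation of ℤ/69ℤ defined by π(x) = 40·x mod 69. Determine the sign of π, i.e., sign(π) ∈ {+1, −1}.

-1

Start at x=37: 37 → 31 → 67 → 58 → 43 → 64 → 7 → … (one orbit).
6 cycles of lengths [22, 22, 22, 1, 1, 1].
With 6 cycles on 69 points, sign = (−1)^{69−6} = -1.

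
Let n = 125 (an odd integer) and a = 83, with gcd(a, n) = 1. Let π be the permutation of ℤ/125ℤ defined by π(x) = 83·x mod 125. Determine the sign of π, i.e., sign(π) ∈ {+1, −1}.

-1

Trace 43: π^k(43) = [43, 69, 102, 91, 53, 24, 117] for k=0..6.
π_83 has 4 disjoint cycles with lengths [100, 20, 4, 1] on {0,…,124}.
Σ(ℓ_i−1) = 125−4 = 121; sign = (−1)^121 = -1.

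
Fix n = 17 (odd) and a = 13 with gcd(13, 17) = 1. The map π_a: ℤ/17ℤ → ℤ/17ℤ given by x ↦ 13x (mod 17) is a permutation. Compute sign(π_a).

+1

Start at x=16: 16 → 4 → 1 → 13 → 16 (one orbit).
Cycle type of π: 4×4 + 1; total 5 cycles.
sign(π) = (−1)^{n − #cycles} = (−1)^{17−5} = (−1)^12 = +1.
(13|17)_J = +1 (Zolotarev's lemma cross-check).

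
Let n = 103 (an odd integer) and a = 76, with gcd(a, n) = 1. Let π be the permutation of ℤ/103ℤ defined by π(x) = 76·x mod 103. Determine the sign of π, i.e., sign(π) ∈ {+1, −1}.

+1

Orbit of 61 under x↦76x: [61, 1, 76, 8, 93, 64, 23]… (length divides ord_103(76)).
Cycle type of π: 17×6 + 1; total 7 cycles.
7 cycles on 103: each ℓ→(−1)^(ℓ−1), product (−1)^96 = +1.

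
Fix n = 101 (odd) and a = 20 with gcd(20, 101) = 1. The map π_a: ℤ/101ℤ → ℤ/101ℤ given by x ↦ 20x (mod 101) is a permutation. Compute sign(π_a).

Orbit of 24 under x↦20x: [24, 76, 5, 100, 81, 4, 80]… (length divides ord_101(20)).
Cycle lengths of π_20 on ℤ/101ℤ: [50, 50, 1]; 3 cycles in total.
With 3 cycles on 101 points, sign = (−1)^{101−3} = +1.

+1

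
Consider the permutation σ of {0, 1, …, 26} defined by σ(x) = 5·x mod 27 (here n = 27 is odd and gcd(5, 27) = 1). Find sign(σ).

-1

Orbit of 1 under x↦5x: [1, 5, 25, 17, 4, 20, 19]… (length divides ord_27(5)).
4 cycles of lengths [18, 6, 2, 1].
With 4 cycles on 27 points, sign = (−1)^{27−4} = -1.
Zolotarev: (5|27) = -1, matching the cycle-count sign.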